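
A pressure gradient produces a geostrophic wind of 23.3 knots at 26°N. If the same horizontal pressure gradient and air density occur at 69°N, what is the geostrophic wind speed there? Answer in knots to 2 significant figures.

With the same pressure gradient and density, V_g ∝ 1/f ∝ 1/sin φ.
V₂ = V₁ · sin φ₁ / sin φ₂ = 23.3 × sin 26° / sin 69°
V₂ = 23.3 × 0.4384/0.9336 = 11 knots

11 knots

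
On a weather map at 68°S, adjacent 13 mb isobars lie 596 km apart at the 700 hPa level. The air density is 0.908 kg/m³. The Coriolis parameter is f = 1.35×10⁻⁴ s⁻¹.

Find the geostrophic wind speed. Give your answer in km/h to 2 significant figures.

Pressure gradient: |∂P/∂n| = 1300 Pa / 596000 m = 2.18×10⁻³ Pa/m
Geostrophic balance (pressure-gradient force = Coriolis force):
V_g = (1/(fρ)) |∂P/∂n| = 2.18×10⁻³ / (1.35×10⁻⁴ × 0.908) = 17.8 m/s
Converting: 17.8 m/s × 3.6 = 64 km/h

64 km/h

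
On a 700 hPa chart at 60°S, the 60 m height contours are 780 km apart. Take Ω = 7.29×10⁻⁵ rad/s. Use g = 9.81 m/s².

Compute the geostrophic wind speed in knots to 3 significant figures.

11.6 knots

Coriolis parameter at 60°S:
f = 2Ω sin φ = 2 × 7.29×10⁻⁵ × sin 60° = 1.26×10⁻⁴ s⁻¹
Height gradient: |∂Z/∂n| = 60 m / 780000 m = 7.69×10⁻⁵
On a pressure surface, geostrophic balance gives V_g = (g/f)|∂Z/∂n|:
V_g = 9.81 × 7.69×10⁻⁵ / 1.26×10⁻⁴ = 5.98 m/s
Converting: 5.98 m/s × 1.944 = 11.6 knots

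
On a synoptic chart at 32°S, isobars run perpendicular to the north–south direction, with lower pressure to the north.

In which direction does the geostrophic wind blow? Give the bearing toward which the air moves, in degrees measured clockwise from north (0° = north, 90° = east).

The pressure-gradient force points toward the north (bearing 000°).
Geostrophic balance: in the Southern Hemisphere the Coriolis force deflects motion to the left, so the geostrophic wind blows 90° to the left of the pressure-gradient force (low pressure on the right).
Rotating 000° by 90° counterclockwise gives 270° — the wind blows toward the west.

270°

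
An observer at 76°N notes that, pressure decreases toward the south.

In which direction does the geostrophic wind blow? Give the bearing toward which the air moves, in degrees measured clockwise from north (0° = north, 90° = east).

270°

The pressure-gradient force points toward the south (bearing 180°).
Geostrophic balance: in the Northern Hemisphere the Coriolis force deflects motion to the right, so the geostrophic wind blows 90° to the right of the pressure-gradient force (low pressure on the left).
Rotating 180° by 90° clockwise gives 270° — the wind blows toward the west.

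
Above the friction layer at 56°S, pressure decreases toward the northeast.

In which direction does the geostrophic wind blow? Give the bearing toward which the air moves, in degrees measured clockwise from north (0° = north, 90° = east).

315°

The pressure-gradient force points toward the northeast (bearing 045°).
Geostrophic balance: in the Southern Hemisphere the Coriolis force deflects motion to the left, so the geostrophic wind blows 90° to the left of the pressure-gradient force (low pressure on the right).
Rotating 045° by 90° counterclockwise gives 315° — the wind blows toward the northwest.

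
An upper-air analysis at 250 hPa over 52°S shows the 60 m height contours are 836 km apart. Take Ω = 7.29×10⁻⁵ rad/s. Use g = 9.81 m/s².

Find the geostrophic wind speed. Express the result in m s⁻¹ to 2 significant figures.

Coriolis parameter at 52°S:
f = 2Ω sin φ = 2 × 7.29×10⁻⁵ × sin 52° = 1.15×10⁻⁴ s⁻¹
Height gradient: |∂Z/∂n| = 60 m / 836000 m = 7.18×10⁻⁵
On a pressure surface, geostrophic balance gives V_g = (g/f)|∂Z/∂n|:
V_g = 9.81 × 7.18×10⁻⁵ / 1.15×10⁻⁴ = 6.13 m/s

6.1 m s⁻¹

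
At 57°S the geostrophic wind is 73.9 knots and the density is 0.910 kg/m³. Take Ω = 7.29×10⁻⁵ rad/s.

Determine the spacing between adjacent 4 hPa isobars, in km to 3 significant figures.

Coriolis parameter at 57°S:
f = 2Ω sin φ = 2 × 7.29×10⁻⁵ × sin 57° = 1.22×10⁻⁴ s⁻¹
Wind speed in SI: 73.9 knots = 38.0 m/s
Geostrophic balance rearranged: |∂P/∂n| = f ρ V_g
|∂P/∂n| = 1.22×10⁻⁴ × 0.910 × 38.0 = 4.23×10⁻³ Pa/m
Isobar spacing: Δn = ΔP/|∂P/∂n| = 400 Pa / 4.23×10⁻³ Pa/m = 94556 m ≈ 94.6 km

94.6 km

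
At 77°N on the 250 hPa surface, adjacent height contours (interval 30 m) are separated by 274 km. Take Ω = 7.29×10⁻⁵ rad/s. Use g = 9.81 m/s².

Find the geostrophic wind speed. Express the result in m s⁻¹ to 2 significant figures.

7.6 m s⁻¹

Coriolis parameter at 77°N:
f = 2Ω sin φ = 2 × 7.29×10⁻⁵ × sin 77° = 1.42×10⁻⁴ s⁻¹
Height gradient: |∂Z/∂n| = 30 m / 274000 m = 1.09×10⁻⁴
On a pressure surface, geostrophic balance gives V_g = (g/f)|∂Z/∂n|:
V_g = 9.81 × 1.09×10⁻⁴ / 1.42×10⁻⁴ = 7.56 m/s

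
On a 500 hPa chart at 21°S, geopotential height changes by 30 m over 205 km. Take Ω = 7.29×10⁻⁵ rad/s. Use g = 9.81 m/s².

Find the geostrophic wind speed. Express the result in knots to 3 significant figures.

53.4 knots

Coriolis parameter at 21°S:
f = 2Ω sin φ = 2 × 7.29×10⁻⁵ × sin 21° = 5.23×10⁻⁵ s⁻¹
Height gradient: |∂Z/∂n| = 30 m / 205000 m = 1.46×10⁻⁴
On a pressure surface, geostrophic balance gives V_g = (g/f)|∂Z/∂n|:
V_g = 9.81 × 1.46×10⁻⁴ / 5.23×10⁻⁵ = 27.5 m/s
Converting: 27.5 m/s × 1.944 = 53.4 knots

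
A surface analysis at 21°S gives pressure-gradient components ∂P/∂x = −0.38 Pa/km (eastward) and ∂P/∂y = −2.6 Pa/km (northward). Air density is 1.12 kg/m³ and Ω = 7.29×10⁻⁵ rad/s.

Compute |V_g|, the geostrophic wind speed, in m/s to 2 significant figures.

45 m/s

Coriolis parameter at 21°S:
f = 2Ω sin φ = 2 × 7.29×10⁻⁵ × sin 21° = 5.23×10⁻⁵ s⁻¹
In the Southern Hemisphere f is negative: f = −5.23×10⁻⁵ s⁻¹.
Component geostrophic relations (x east, y north):
u_g = −(1/(fρ)) ∂P/∂y,  v_g = (1/(fρ)) ∂P/∂x
u_g = −(−2.6×10⁻³)/(−5.23×10⁻⁵ × 1.12) = −44.4 m/s;  v_g = (−0.38×10⁻³)/(−5.23×10⁻⁵ × 1.12) = 6.49 m/s
|V_g| = √(u_g² + v_g²) = 44.9 m/s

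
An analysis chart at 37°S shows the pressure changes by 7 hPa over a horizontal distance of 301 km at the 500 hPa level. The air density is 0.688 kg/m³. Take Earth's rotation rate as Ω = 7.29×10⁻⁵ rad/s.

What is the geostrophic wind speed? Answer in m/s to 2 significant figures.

Coriolis parameter at 37°S:
f = 2Ω sin φ = 2 × 7.29×10⁻⁵ × sin 37° = 8.77×10⁻⁵ s⁻¹
Pressure gradient: |∂P/∂n| = 700 Pa / 301000 m = 2.33×10⁻³ Pa/m
Geostrophic balance (pressure-gradient force = Coriolis force):
V_g = (1/(fρ)) |∂P/∂n| = 2.33×10⁻³ / (8.77×10⁻⁵ × 0.688) = 38.5 m/s

39 m/s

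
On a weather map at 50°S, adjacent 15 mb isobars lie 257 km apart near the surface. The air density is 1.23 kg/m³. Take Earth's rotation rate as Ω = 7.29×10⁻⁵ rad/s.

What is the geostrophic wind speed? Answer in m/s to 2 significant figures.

Coriolis parameter at 50°S:
f = 2Ω sin φ = 2 × 7.29×10⁻⁵ × sin 50° = 1.12×10⁻⁴ s⁻¹
Pressure gradient: |∂P/∂n| = 1500 Pa / 257000 m = 5.84×10⁻³ Pa/m
Geostrophic balance (pressure-gradient force = Coriolis force):
V_g = (1/(fρ)) |∂P/∂n| = 5.84×10⁻³ / (1.12×10⁻⁴ × 1.23) = 42.5 m/s

42 m/s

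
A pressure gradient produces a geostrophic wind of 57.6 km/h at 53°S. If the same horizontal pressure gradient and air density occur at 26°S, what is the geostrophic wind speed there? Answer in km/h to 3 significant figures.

105 km/h

With the same pressure gradient and density, V_g ∝ 1/f ∝ 1/sin φ.
V₂ = V₁ · sin φ₁ / sin φ₂ = 57.6 × sin 53° / sin 26°
V₂ = 57.6 × 0.7986/0.4384 = 105 km/h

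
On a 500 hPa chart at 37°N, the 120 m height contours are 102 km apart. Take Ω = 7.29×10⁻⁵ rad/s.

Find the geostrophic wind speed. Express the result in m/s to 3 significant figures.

132 m/s

Coriolis parameter at 37°N:
f = 2Ω sin φ = 2 × 7.29×10⁻⁵ × sin 37° = 8.77×10⁻⁵ s⁻¹
Height gradient: |∂Z/∂n| = 120 m / 102000 m = 1.18×10⁻³
On a pressure surface, geostrophic balance gives V_g = (g/f)|∂Z/∂n|:
V_g = 9.81 × 1.18×10⁻³ / 8.77×10⁻⁵ = 132 m/s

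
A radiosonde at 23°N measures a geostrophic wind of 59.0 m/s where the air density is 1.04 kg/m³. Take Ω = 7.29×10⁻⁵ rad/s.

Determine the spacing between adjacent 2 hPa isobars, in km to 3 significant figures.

Coriolis parameter at 23°N:
f = 2Ω sin φ = 2 × 7.29×10⁻⁵ × sin 23° = 5.70×10⁻⁵ s⁻¹
Geostrophic balance rearranged: |∂P/∂n| = f ρ V_g
|∂P/∂n| = 5.70×10⁻⁵ × 1.04 × 59.0 = 3.50×10⁻³ Pa/m
Isobar spacing: Δn = ΔP/|∂P/∂n| = 200 Pa / 3.50×10⁻³ Pa/m = 57215 m ≈ 57.2 km

57.2 km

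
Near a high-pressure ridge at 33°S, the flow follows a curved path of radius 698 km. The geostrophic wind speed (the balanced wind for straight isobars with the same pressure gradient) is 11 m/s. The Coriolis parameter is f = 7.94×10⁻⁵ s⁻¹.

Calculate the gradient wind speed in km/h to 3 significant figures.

Around a high, pressure-gradient force acts outward with centrifugal, so Coriolis balances both:
fV = (1/ρ)|∂P/∂n| + V²/R  →  V² − fR·V + fR·V_g = 0
With fR = 7.94×10⁻⁵ × 698×10³ m = 55.4 m/s:
V = [fR − √((fR)² − 4 fR V_g)]/2 = [55.4 − √(55.4² − 4×55.4×11)]/2 = 15.1 m/s
Supergeostrophic (V > V_g = 11 m/s), as expected around a high.
Converting: 15.1 m/s × 3.6 = 54.5 km/h

54.5 km/h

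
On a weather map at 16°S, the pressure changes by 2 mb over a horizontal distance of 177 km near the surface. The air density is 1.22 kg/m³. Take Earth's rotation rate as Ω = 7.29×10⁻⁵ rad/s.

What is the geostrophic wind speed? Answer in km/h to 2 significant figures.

83 km/h

Coriolis parameter at 16°S:
f = 2Ω sin φ = 2 × 7.29×10⁻⁵ × sin 16° = 4.02×10⁻⁵ s⁻¹
Pressure gradient: |∂P/∂n| = 200 Pa / 177000 m = 1.13×10⁻³ Pa/m
Geostrophic balance (pressure-gradient force = Coriolis force):
V_g = (1/(fρ)) |∂P/∂n| = 1.13×10⁻³ / (4.02×10⁻⁵ × 1.22) = 23.0 m/s
Converting: 23.0 m/s × 3.6 = 83 km/h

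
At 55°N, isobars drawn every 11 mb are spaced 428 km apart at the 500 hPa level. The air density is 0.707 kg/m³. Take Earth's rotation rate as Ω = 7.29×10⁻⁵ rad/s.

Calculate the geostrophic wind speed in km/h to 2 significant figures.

Coriolis parameter at 55°N:
f = 2Ω sin φ = 2 × 7.29×10⁻⁵ × sin 55° = 1.19×10⁻⁴ s⁻¹
Pressure gradient: |∂P/∂n| = 1100 Pa / 428000 m = 2.57×10⁻³ Pa/m
Geostrophic balance (pressure-gradient force = Coriolis force):
V_g = (1/(fρ)) |∂P/∂n| = 2.57×10⁻³ / (1.19×10⁻⁴ × 0.707) = 30.4 m/s
Converting: 30.4 m/s × 3.6 = 110 km/h

110 km/h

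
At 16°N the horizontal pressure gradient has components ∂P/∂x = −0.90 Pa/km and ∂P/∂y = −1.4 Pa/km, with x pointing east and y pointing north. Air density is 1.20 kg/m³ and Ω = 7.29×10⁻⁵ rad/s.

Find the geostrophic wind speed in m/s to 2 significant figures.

Coriolis parameter at 16°N:
f = 2Ω sin φ = 2 × 7.29×10⁻⁵ × sin 16° = 4.02×10⁻⁵ s⁻¹
Component geostrophic relations (x east, y north):
u_g = −(1/(fρ)) ∂P/∂y,  v_g = (1/(fρ)) ∂P/∂x
u_g = −(−1.4×10⁻³)/(4.02×10⁻⁵ × 1.20) = 29.0 m/s;  v_g = (−0.90×10⁻³)/(4.02×10⁻⁵ × 1.20) = −18.7 m/s
|V_g| = √(u_g² + v_g²) = 34.5 m/s

35 m/s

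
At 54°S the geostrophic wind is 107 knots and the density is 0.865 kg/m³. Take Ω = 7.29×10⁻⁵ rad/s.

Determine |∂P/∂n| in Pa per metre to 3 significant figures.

Coriolis parameter at 54°S:
f = 2Ω sin φ = 2 × 7.29×10⁻⁵ × sin 54° = 1.18×10⁻⁴ s⁻¹
Wind speed in SI: 107 knots = 55.0 m/s
Geostrophic balance rearranged: |∂P/∂n| = f ρ V_g
|∂P/∂n| = 1.18×10⁻⁴ × 0.865 × 55.0 = 5.62×10⁻³ Pa/m

5.62×10⁻³ Pa/m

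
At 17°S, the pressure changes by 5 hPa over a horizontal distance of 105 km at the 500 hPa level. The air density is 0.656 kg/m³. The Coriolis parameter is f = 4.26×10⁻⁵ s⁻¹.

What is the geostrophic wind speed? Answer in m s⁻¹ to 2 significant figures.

Pressure gradient: |∂P/∂n| = 500 Pa / 105000 m = 4.76×10⁻³ Pa/m
Geostrophic balance (pressure-gradient force = Coriolis force):
V_g = (1/(fρ)) |∂P/∂n| = 4.76×10⁻³ / (4.26×10⁻⁵ × 0.656) = 170 m/s

170 m s⁻¹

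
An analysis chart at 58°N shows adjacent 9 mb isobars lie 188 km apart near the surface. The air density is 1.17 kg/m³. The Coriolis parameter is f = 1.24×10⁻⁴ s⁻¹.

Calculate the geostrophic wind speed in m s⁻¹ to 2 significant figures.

33 m s⁻¹

Pressure gradient: |∂P/∂n| = 900 Pa / 188000 m = 4.79×10⁻³ Pa/m
Geostrophic balance (pressure-gradient force = Coriolis force):
V_g = (1/(fρ)) |∂P/∂n| = 4.79×10⁻³ / (1.24×10⁻⁴ × 1.17) = 33.0 m/s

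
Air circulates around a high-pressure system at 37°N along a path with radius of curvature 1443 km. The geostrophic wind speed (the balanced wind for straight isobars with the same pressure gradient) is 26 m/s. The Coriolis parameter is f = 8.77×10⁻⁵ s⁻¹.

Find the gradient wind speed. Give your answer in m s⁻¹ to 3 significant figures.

36.6 m s⁻¹

Around a high, pressure-gradient force acts outward with centrifugal, so Coriolis balances both:
fV = (1/ρ)|∂P/∂n| + V²/R  →  V² − fR·V + fR·V_g = 0
With fR = 8.77×10⁻⁵ × 1443×10³ m = 127 m/s:
V = [fR − √((fR)² − 4 fR V_g)]/2 = [127 − √(127² − 4×127×26)]/2 = 36.6 m/s
Supergeostrophic (V > V_g = 26 m/s), as expected around a high.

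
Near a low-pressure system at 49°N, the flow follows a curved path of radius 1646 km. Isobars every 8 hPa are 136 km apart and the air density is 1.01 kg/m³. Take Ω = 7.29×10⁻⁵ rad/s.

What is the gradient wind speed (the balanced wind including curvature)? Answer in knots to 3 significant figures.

83.2 knots

Coriolis parameter at 49°N:
f = 2Ω sin φ = 2 × 7.29×10⁻⁵ × sin 49° = 1.10×10⁻⁴ s⁻¹
Pressure gradient: |∂P/∂n| = 800 Pa / 136000 m = 5.88×10⁻³ Pa/m
Geostrophic speed: V_g = |∂P/∂n|/(fρ) = 5.88×10⁻³/(1.10×10⁻⁴ × 1.01) = 52.9 m/s
Around a low, centrifugal force acts outward with Coriolis, so pressure-gradient force balances both:
(1/ρ)|∂P/∂n| = fV + V²/R  →  V² + fR·V − fR·V_g = 0
With fR = 1.10×10⁻⁴ × 1646×10³ m = 181 m/s:
V = [−fR + √((fR)² + 4 fR V_g)]/2 = [−181 + √(181² + 4×181×52.9)]/2 = 42.8 m/s
Subgeostrophic (V < V_g = 52.9 m/s), as expected around a low.
Converting: 42.8 m/s × 1.944 = 83.2 knots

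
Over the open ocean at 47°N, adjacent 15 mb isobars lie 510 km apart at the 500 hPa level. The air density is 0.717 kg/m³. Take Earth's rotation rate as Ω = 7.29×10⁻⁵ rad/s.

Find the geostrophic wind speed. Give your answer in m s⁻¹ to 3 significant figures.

38.5 m s⁻¹

Coriolis parameter at 47°N:
f = 2Ω sin φ = 2 × 7.29×10⁻⁵ × sin 47° = 1.07×10⁻⁴ s⁻¹
Pressure gradient: |∂P/∂n| = 1500 Pa / 510000 m = 2.94×10⁻³ Pa/m
Geostrophic balance (pressure-gradient force = Coriolis force):
V_g = (1/(fρ)) |∂P/∂n| = 2.94×10⁻³ / (1.07×10⁻⁴ × 0.717) = 38.5 m/s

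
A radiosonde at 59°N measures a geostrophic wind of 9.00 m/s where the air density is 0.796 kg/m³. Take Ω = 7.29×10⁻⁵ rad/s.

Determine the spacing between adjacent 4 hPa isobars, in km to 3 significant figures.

Coriolis parameter at 59°N:
f = 2Ω sin φ = 2 × 7.29×10⁻⁵ × sin 59° = 1.25×10⁻⁴ s⁻¹
Geostrophic balance rearranged: |∂P/∂n| = f ρ V_g
|∂P/∂n| = 1.25×10⁻⁴ × 0.796 × 9.00 = 8.95×10⁻⁴ Pa/m
Isobar spacing: Δn = ΔP/|∂P/∂n| = 400 Pa / 8.95×10⁻⁴ Pa/m = 446767 m ≈ 447 km

447 km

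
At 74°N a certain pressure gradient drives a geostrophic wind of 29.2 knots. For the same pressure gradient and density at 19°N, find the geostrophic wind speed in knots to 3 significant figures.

86.2 knots

With the same pressure gradient and density, V_g ∝ 1/f ∝ 1/sin φ.
V₂ = V₁ · sin φ₁ / sin φ₂ = 29.2 × sin 74° / sin 19°
V₂ = 29.2 × 0.9613/0.3256 = 86.2 knots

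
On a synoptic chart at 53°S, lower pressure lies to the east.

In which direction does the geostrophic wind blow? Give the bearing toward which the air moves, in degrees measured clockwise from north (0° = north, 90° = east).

000°

The pressure-gradient force points toward the east (bearing 090°).
Geostrophic balance: in the Southern Hemisphere the Coriolis force deflects motion to the left, so the geostrophic wind blows 90° to the left of the pressure-gradient force (low pressure on the right).
Rotating 090° by 90° counterclockwise gives 000° — the wind blows toward the north.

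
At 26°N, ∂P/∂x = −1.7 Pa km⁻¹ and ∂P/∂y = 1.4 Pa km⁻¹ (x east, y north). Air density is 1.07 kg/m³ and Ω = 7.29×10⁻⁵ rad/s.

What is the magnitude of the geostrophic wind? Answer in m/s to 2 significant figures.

Coriolis parameter at 26°N:
f = 2Ω sin φ = 2 × 7.29×10⁻⁵ × sin 26° = 6.39×10⁻⁵ s⁻¹
Component geostrophic relations (x east, y north):
u_g = −(1/(fρ)) ∂P/∂y,  v_g = (1/(fρ)) ∂P/∂x
u_g = −(1.4×10⁻³)/(6.39×10⁻⁵ × 1.07) = −20.5 m/s;  v_g = (−1.7×10⁻³)/(6.39×10⁻⁵ × 1.07) = −24.9 m/s
|V_g| = √(u_g² + v_g²) = 32.2 m/s

32 m/s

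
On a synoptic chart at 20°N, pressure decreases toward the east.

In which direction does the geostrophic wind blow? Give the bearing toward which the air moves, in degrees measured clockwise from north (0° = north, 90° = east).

180°

The pressure-gradient force points toward the east (bearing 090°).
Geostrophic balance: in the Northern Hemisphere the Coriolis force deflects motion to the right, so the geostrophic wind blows 90° to the right of the pressure-gradient force (low pressure on the left).
Rotating 090° by 90° clockwise gives 180° — the wind blows toward the south.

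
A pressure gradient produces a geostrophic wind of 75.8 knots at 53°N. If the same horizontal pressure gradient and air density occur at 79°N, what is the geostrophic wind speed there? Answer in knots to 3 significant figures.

With the same pressure gradient and density, V_g ∝ 1/f ∝ 1/sin φ.
V₂ = V₁ · sin φ₁ / sin φ₂ = 75.8 × sin 53° / sin 79°
V₂ = 75.8 × 0.7986/0.9816 = 61.7 knots

61.7 knots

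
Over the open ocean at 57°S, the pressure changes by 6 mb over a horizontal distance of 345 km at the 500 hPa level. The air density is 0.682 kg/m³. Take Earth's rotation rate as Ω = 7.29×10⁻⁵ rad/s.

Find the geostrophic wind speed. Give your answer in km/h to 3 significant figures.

75.1 km/h

Coriolis parameter at 57°S:
f = 2Ω sin φ = 2 × 7.29×10⁻⁵ × sin 57° = 1.22×10⁻⁴ s⁻¹
Pressure gradient: |∂P/∂n| = 600 Pa / 345000 m = 1.74×10⁻³ Pa/m
Geostrophic balance (pressure-gradient force = Coriolis force):
V_g = (1/(fρ)) |∂P/∂n| = 1.74×10⁻³ / (1.22×10⁻⁴ × 0.682) = 20.9 m/s
Converting: 20.9 m/s × 3.6 = 75.1 km/h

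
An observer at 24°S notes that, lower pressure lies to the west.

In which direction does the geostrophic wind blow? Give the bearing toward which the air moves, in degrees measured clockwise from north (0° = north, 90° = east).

180°

The pressure-gradient force points toward the west (bearing 270°).
Geostrophic balance: in the Southern Hemisphere the Coriolis force deflects motion to the left, so the geostrophic wind blows 90° to the left of the pressure-gradient force (low pressure on the right).
Rotating 270° by 90° counterclockwise gives 180° — the wind blows toward the south.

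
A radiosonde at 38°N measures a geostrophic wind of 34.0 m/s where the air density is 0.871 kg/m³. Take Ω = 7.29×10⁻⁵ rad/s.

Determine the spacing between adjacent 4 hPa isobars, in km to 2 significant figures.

150 km

Coriolis parameter at 38°N:
f = 2Ω sin φ = 2 × 7.29×10⁻⁵ × sin 38° = 8.98×10⁻⁵ s⁻¹
Geostrophic balance rearranged: |∂P/∂n| = f ρ V_g
|∂P/∂n| = 8.98×10⁻⁵ × 0.871 × 34.0 = 2.66×10⁻³ Pa/m
Isobar spacing: Δn = ΔP/|∂P/∂n| = 400 Pa / 2.66×10⁻³ Pa/m = 150475 m ≈ 150 km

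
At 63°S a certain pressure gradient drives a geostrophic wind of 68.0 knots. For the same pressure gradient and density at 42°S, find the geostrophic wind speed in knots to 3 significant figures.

90.5 knots

With the same pressure gradient and density, V_g ∝ 1/f ∝ 1/sin φ.
V₂ = V₁ · sin φ₁ / sin φ₂ = 68.0 × sin 63° / sin 42°
V₂ = 68.0 × 0.8910/0.6691 = 90.5 knots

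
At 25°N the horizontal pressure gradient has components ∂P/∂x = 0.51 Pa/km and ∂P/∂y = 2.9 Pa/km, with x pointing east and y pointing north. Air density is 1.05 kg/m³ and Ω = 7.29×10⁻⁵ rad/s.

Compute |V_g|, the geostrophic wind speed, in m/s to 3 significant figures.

45.5 m/s

Coriolis parameter at 25°N:
f = 2Ω sin φ = 2 × 7.29×10⁻⁵ × sin 25° = 6.16×10⁻⁵ s⁻¹
Component geostrophic relations (x east, y north):
u_g = −(1/(fρ)) ∂P/∂y,  v_g = (1/(fρ)) ∂P/∂x
u_g = −(2.9×10⁻³)/(6.16×10⁻⁵ × 1.05) = −44.8 m/s;  v_g = (0.51×10⁻³)/(6.16×10⁻⁵ × 1.05) = 7.88 m/s
|V_g| = √(u_g² + v_g²) = 45.5 m/s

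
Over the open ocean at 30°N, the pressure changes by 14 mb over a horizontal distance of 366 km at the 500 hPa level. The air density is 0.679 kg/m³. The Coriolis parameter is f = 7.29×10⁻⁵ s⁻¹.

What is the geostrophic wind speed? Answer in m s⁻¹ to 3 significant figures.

77.3 m s⁻¹

Pressure gradient: |∂P/∂n| = 1400 Pa / 366000 m = 3.83×10⁻³ Pa/m
Geostrophic balance (pressure-gradient force = Coriolis force):
V_g = (1/(fρ)) |∂P/∂n| = 3.83×10⁻³ / (7.29×10⁻⁵ × 0.679) = 77.3 m/s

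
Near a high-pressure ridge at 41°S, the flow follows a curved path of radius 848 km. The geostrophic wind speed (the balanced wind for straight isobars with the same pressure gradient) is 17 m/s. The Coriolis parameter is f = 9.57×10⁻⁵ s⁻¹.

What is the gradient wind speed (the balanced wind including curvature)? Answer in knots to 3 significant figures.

Around a high, pressure-gradient force acts outward with centrifugal, so Coriolis balances both:
fV = (1/ρ)|∂P/∂n| + V²/R  →  V² − fR·V + fR·V_g = 0
With fR = 9.57×10⁻⁵ × 848×10³ m = 81.2 m/s:
V = [fR − √((fR)² − 4 fR V_g)]/2 = [81.2 − √(81.2² − 4×81.2×17)]/2 = 24.2 m/s
Supergeostrophic (V > V_g = 17 m/s), as expected around a high.
Converting: 24.2 m/s × 1.944 = 47.1 knots

47.1 knots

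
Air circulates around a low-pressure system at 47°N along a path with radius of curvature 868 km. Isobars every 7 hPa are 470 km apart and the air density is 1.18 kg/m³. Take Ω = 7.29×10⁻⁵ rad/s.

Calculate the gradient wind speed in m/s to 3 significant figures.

10.6 m/s

Coriolis parameter at 47°N:
f = 2Ω sin φ = 2 × 7.29×10⁻⁵ × sin 47° = 1.07×10⁻⁴ s⁻¹
Pressure gradient: |∂P/∂n| = 700 Pa / 470000 m = 1.49×10⁻³ Pa/m
Geostrophic speed: V_g = |∂P/∂n|/(fρ) = 1.49×10⁻³/(1.07×10⁻⁴ × 1.18) = 11.8 m/s
Around a low, centrifugal force acts outward with Coriolis, so pressure-gradient force balances both:
(1/ρ)|∂P/∂n| = fV + V²/R  →  V² + fR·V − fR·V_g = 0
With fR = 1.07×10⁻⁴ × 868×10³ m = 92.6 m/s:
V = [−fR + √((fR)² + 4 fR V_g)]/2 = [−92.6 + √(92.6² + 4×92.6×11.8)]/2 = 10.6 m/s
Subgeostrophic (V < V_g = 11.8 m/s), as expected around a low.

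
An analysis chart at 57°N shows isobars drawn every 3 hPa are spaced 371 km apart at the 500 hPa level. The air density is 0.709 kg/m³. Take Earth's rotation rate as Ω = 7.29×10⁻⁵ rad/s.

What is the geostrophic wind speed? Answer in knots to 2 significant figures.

18 knots

Coriolis parameter at 57°N:
f = 2Ω sin φ = 2 × 7.29×10⁻⁵ × sin 57° = 1.22×10⁻⁴ s⁻¹
Pressure gradient: |∂P/∂n| = 300 Pa / 371000 m = 8.09×10⁻⁴ Pa/m
Geostrophic balance (pressure-gradient force = Coriolis force):
V_g = (1/(fρ)) |∂P/∂n| = 8.09×10⁻⁴ / (1.22×10⁻⁴ × 0.709) = 9.33 m/s
Converting: 9.33 m/s × 1.944 = 18 knots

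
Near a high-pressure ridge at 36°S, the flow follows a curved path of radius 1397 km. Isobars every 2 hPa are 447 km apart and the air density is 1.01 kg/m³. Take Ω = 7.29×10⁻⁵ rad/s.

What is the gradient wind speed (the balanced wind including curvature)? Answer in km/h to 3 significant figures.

Coriolis parameter at 36°S:
f = 2Ω sin φ = 2 × 7.29×10⁻⁵ × sin 36° = 8.57×10⁻⁵ s⁻¹
Pressure gradient: |∂P/∂n| = 200 Pa / 447000 m = 4.47×10⁻⁴ Pa/m
Geostrophic speed: V_g = |∂P/∂n|/(fρ) = 4.47×10⁻⁴/(8.57×10⁻⁵ × 1.01) = 5.17 m/s
Around a high, pressure-gradient force acts outward with centrifugal, so Coriolis balances both:
fV = (1/ρ)|∂P/∂n| + V²/R  →  V² − fR·V + fR·V_g = 0
With fR = 8.57×10⁻⁵ × 1397×10³ m = 120 m/s:
V = [fR − √((fR)² − 4 fR V_g)]/2 = [120 − √(120² − 4×120×5.17)]/2 = 5.41 m/s
Supergeostrophic (V > V_g = 5.17 m/s), as expected around a high.
Converting: 5.41 m/s × 3.6 = 19.5 km/h

19.5 km/h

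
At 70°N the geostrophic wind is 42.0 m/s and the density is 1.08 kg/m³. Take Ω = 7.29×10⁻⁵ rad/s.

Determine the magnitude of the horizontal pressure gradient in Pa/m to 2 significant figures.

6.2×10⁻³ Pa/m

Coriolis parameter at 70°N:
f = 2Ω sin φ = 2 × 7.29×10⁻⁵ × sin 70° = 1.37×10⁻⁴ s⁻¹
Geostrophic balance rearranged: |∂P/∂n| = f ρ V_g
|∂P/∂n| = 1.37×10⁻⁴ × 1.08 × 42.0 = 6.21×10⁻³ Pa/m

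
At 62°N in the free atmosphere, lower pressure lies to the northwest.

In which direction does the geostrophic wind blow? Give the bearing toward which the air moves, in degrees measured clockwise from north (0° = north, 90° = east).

The pressure-gradient force points toward the northwest (bearing 315°).
Geostrophic balance: in the Northern Hemisphere the Coriolis force deflects motion to the right, so the geostrophic wind blows 90° to the right of the pressure-gradient force (low pressure on the left).
Rotating 315° by 90° clockwise gives 045° — the wind blows toward the northeast.

045°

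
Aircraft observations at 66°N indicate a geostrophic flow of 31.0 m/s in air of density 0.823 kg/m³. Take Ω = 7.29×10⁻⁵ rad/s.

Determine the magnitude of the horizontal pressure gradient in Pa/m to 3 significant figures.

Coriolis parameter at 66°N:
f = 2Ω sin φ = 2 × 7.29×10⁻⁵ × sin 66° = 1.33×10⁻⁴ s⁻¹
Geostrophic balance rearranged: |∂P/∂n| = f ρ V_g
|∂P/∂n| = 1.33×10⁻⁴ × 0.823 × 31.0 = 3.40×10⁻³ Pa/m

3.40×10⁻³ Pa/m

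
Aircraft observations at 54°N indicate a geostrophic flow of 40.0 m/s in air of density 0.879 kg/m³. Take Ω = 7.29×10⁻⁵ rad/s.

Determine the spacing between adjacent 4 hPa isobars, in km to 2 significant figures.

96 km

Coriolis parameter at 54°N:
f = 2Ω sin φ = 2 × 7.29×10⁻⁵ × sin 54° = 1.18×10⁻⁴ s⁻¹
Geostrophic balance rearranged: |∂P/∂n| = f ρ V_g
|∂P/∂n| = 1.18×10⁻⁴ × 0.879 × 40.0 = 4.15×10⁻³ Pa/m
Isobar spacing: Δn = ΔP/|∂P/∂n| = 400 Pa / 4.15×10⁻³ Pa/m = 96449 m ≈ 96 km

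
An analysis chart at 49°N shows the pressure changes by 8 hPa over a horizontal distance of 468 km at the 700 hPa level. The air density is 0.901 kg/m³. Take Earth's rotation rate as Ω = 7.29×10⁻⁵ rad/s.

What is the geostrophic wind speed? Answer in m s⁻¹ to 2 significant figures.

17 m s⁻¹

Coriolis parameter at 49°N:
f = 2Ω sin φ = 2 × 7.29×10⁻⁵ × sin 49° = 1.10×10⁻⁴ s⁻¹
Pressure gradient: |∂P/∂n| = 800 Pa / 468000 m = 1.71×10⁻³ Pa/m
Geostrophic balance (pressure-gradient force = Coriolis force):
V_g = (1/(fρ)) |∂P/∂n| = 1.71×10⁻³ / (1.10×10⁻⁴ × 0.901) = 17.2 m/s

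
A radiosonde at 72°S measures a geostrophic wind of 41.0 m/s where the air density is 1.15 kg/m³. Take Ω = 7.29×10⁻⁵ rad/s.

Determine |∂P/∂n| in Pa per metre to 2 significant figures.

Coriolis parameter at 72°S:
f = 2Ω sin φ = 2 × 7.29×10⁻⁵ × sin 72° = 1.39×10⁻⁴ s⁻¹
Geostrophic balance rearranged: |∂P/∂n| = f ρ V_g
|∂P/∂n| = 1.39×10⁻⁴ × 1.15 × 41.0 = 6.54×10⁻³ Pa/m

6.5×10⁻³ Pa/m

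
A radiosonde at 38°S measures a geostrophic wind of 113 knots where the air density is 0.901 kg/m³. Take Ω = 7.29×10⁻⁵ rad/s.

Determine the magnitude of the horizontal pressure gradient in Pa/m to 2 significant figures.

Coriolis parameter at 38°S:
f = 2Ω sin φ = 2 × 7.29×10⁻⁵ × sin 38° = 8.98×10⁻⁵ s⁻¹
Wind speed in SI: 113 knots = 58.1 m/s
Geostrophic balance rearranged: |∂P/∂n| = f ρ V_g
|∂P/∂n| = 8.98×10⁻⁵ × 0.901 × 58.1 = 4.70×10⁻³ Pa/m

4.7×10⁻³ Pa/m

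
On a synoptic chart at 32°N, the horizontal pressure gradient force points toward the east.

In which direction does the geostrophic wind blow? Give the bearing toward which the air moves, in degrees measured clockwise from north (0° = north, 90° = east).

180°

The pressure-gradient force points toward the east (bearing 090°).
Geostrophic balance: in the Northern Hemisphere the Coriolis force deflects motion to the right, so the geostrophic wind blows 90° to the right of the pressure-gradient force (low pressure on the left).
Rotating 090° by 90° clockwise gives 180° — the wind blows toward the south.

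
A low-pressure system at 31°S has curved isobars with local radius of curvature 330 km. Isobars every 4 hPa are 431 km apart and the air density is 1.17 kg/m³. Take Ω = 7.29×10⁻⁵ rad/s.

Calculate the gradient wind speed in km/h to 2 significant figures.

29 km/h

Coriolis parameter at 31°S:
f = 2Ω sin φ = 2 × 7.29×10⁻⁵ × sin 31° = 7.51×10⁻⁵ s⁻¹
Pressure gradient: |∂P/∂n| = 400 Pa / 431000 m = 9.28×10⁻⁴ Pa/m
Geostrophic speed: V_g = |∂P/∂n|/(fρ) = 9.28×10⁻⁴/(7.51×10⁻⁵ × 1.17) = 10.6 m/s
Around a low, centrifugal force acts outward with Coriolis, so pressure-gradient force balances both:
(1/ρ)|∂P/∂n| = fV + V²/R  →  V² + fR·V − fR·V_g = 0
With fR = 7.51×10⁻⁵ × 330×10³ m = 24.8 m/s:
V = [−fR + √((fR)² + 4 fR V_g)]/2 = [−24.8 + √(24.8² + 4×24.8×10.6)]/2 = 7.99 m/s
Subgeostrophic (V < V_g = 10.6 m/s), as expected around a low.
Converting: 7.99 m/s × 3.6 = 29 km/h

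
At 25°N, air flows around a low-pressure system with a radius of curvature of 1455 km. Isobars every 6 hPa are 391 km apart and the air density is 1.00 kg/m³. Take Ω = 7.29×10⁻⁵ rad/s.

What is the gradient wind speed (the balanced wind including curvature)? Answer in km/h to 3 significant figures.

73.1 km/h

Coriolis parameter at 25°N:
f = 2Ω sin φ = 2 × 7.29×10⁻⁵ × sin 25° = 6.16×10⁻⁵ s⁻¹
Pressure gradient: |∂P/∂n| = 600 Pa / 391000 m = 1.53×10⁻³ Pa/m
Geostrophic speed: V_g = |∂P/∂n|/(fρ) = 1.53×10⁻³/(6.16×10⁻⁵ × 1.00) = 24.9 m/s
Around a low, centrifugal force acts outward with Coriolis, so pressure-gradient force balances both:
(1/ρ)|∂P/∂n| = fV + V²/R  →  V² + fR·V − fR·V_g = 0
With fR = 6.16×10⁻⁵ × 1455×10³ m = 89.7 m/s:
V = [−fR + √((fR)² + 4 fR V_g)]/2 = [−89.7 + √(89.7² + 4×89.7×24.9)]/2 = 20.3 m/s
Subgeostrophic (V < V_g = 24.9 m/s), as expected around a low.
Converting: 20.3 m/s × 3.6 = 73.1 km/h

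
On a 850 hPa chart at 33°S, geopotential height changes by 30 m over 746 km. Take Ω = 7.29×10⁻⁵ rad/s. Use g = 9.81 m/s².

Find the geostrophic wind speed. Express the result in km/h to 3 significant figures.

17.9 km/h

Coriolis parameter at 33°S:
f = 2Ω sin φ = 2 × 7.29×10⁻⁵ × sin 33° = 7.94×10⁻⁵ s⁻¹
Height gradient: |∂Z/∂n| = 30 m / 746000 m = 4.02×10⁻⁵
On a pressure surface, geostrophic balance gives V_g = (g/f)|∂Z/∂n|:
V_g = 9.81 × 4.02×10⁻⁵ / 7.94×10⁻⁵ = 4.97 m/s
Converting: 4.97 m/s × 3.6 = 17.9 km/h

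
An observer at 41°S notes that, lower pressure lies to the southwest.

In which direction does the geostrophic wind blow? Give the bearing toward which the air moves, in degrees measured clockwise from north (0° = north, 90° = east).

The pressure-gradient force points toward the southwest (bearing 225°).
Geostrophic balance: in the Southern Hemisphere the Coriolis force deflects motion to the left, so the geostrophic wind blows 90° to the left of the pressure-gradient force (low pressure on the right).
Rotating 225° by 90° counterclockwise gives 135° — the wind blows toward the southeast.

135°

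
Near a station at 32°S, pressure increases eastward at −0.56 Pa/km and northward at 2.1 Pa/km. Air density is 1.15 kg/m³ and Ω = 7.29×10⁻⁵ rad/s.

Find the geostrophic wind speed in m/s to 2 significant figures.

24 m/s

Coriolis parameter at 32°S:
f = 2Ω sin φ = 2 × 7.29×10⁻⁵ × sin 32° = 7.73×10⁻⁵ s⁻¹
In the Southern Hemisphere f is negative: f = −7.73×10⁻⁵ s⁻¹.
Component geostrophic relations (x east, y north):
u_g = −(1/(fρ)) ∂P/∂y,  v_g = (1/(fρ)) ∂P/∂x
u_g = −(2.1×10⁻³)/(−7.73×10⁻⁵ × 1.15) = 23.6 m/s;  v_g = (−0.56×10⁻³)/(−7.73×10⁻⁵ × 1.15) = 6.30 m/s
|V_g| = √(u_g² + v_g²) = 24.5 m/s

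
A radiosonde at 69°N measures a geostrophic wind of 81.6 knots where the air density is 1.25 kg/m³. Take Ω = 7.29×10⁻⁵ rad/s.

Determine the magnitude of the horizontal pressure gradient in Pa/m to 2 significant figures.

7.1×10⁻³ Pa/m

Coriolis parameter at 69°N:
f = 2Ω sin φ = 2 × 7.29×10⁻⁵ × sin 69° = 1.36×10⁻⁴ s⁻¹
Wind speed in SI: 81.6 knots = 42.0 m/s
Geostrophic balance rearranged: |∂P/∂n| = f ρ V_g
|∂P/∂n| = 1.36×10⁻⁴ × 1.25 × 42.0 = 7.14×10⁻³ Pa/m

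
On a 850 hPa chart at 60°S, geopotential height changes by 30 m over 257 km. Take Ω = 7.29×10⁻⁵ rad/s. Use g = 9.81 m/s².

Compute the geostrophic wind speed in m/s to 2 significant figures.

9.1 m/s

Coriolis parameter at 60°S:
f = 2Ω sin φ = 2 × 7.29×10⁻⁵ × sin 60° = 1.26×10⁻⁴ s⁻¹
Height gradient: |∂Z/∂n| = 30 m / 257000 m = 1.17×10⁻⁴
On a pressure surface, geostrophic balance gives V_g = (g/f)|∂Z/∂n|:
V_g = 9.81 × 1.17×10⁻⁴ / 1.26×10⁻⁴ = 9.07 m/s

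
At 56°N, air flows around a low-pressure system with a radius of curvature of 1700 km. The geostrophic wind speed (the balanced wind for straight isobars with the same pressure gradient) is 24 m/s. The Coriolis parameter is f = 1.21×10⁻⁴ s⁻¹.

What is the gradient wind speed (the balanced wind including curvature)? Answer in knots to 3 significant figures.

42.2 knots

Around a low, centrifugal force acts outward with Coriolis, so pressure-gradient force balances both:
(1/ρ)|∂P/∂n| = fV + V²/R  →  V² + fR·V − fR·V_g = 0
With fR = 1.21×10⁻⁴ × 1700×10³ m = 206 m/s:
V = [−fR + √((fR)² + 4 fR V_g)]/2 = [−206 + √(206² + 4×206×24)]/2 = 21.7 m/s
Subgeostrophic (V < V_g = 24 m/s), as expected around a low.
Converting: 21.7 m/s × 1.944 = 42.2 knots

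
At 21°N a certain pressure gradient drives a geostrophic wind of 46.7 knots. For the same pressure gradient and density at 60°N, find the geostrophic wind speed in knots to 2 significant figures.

19 knots

With the same pressure gradient and density, V_g ∝ 1/f ∝ 1/sin φ.
V₂ = V₁ · sin φ₁ / sin φ₂ = 46.7 × sin 21° / sin 60°
V₂ = 46.7 × 0.3584/0.8660 = 19 knots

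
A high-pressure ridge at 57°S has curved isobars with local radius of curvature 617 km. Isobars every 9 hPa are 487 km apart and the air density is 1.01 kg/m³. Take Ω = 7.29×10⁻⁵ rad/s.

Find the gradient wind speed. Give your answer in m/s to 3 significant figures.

Coriolis parameter at 57°S:
f = 2Ω sin φ = 2 × 7.29×10⁻⁵ × sin 57° = 1.22×10⁻⁴ s⁻¹
Pressure gradient: |∂P/∂n| = 900 Pa / 487000 m = 1.85×10⁻³ Pa/m
Geostrophic speed: V_g = |∂P/∂n|/(fρ) = 1.85×10⁻³/(1.22×10⁻⁴ × 1.01) = 15.0 m/s
Around a high, pressure-gradient force acts outward with centrifugal, so Coriolis balances both:
fV = (1/ρ)|∂P/∂n| + V²/R  →  V² − fR·V + fR·V_g = 0
With fR = 1.22×10⁻⁴ × 617×10³ m = 75.4 m/s:
V = [fR − √((fR)² − 4 fR V_g)]/2 = [75.4 − √(75.4² − 4×75.4×15)]/2 = 20.6 m/s
Supergeostrophic (V > V_g = 15 m/s), as expected around a high.

20.6 m/s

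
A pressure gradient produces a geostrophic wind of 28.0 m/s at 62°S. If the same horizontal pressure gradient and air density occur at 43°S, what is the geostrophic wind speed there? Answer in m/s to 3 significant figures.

36.3 m/s

With the same pressure gradient and density, V_g ∝ 1/f ∝ 1/sin φ.
V₂ = V₁ · sin φ₁ / sin φ₂ = 28.0 × sin 62° / sin 43°
V₂ = 28.0 × 0.8829/0.6820 = 36.3 m/s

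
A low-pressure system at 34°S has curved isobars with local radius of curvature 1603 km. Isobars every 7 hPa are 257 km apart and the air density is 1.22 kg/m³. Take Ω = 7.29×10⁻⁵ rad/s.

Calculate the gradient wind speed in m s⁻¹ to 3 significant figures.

Coriolis parameter at 34°S:
f = 2Ω sin φ = 2 × 7.29×10⁻⁵ × sin 34° = 8.15×10⁻⁵ s⁻¹
Pressure gradient: |∂P/∂n| = 700 Pa / 257000 m = 2.72×10⁻³ Pa/m
Geostrophic speed: V_g = |∂P/∂n|/(fρ) = 2.72×10⁻³/(8.15×10⁻⁵ × 1.22) = 27.4 m/s
Around a low, centrifugal force acts outward with Coriolis, so pressure-gradient force balances both:
(1/ρ)|∂P/∂n| = fV + V²/R  →  V² + fR·V − fR·V_g = 0
With fR = 8.15×10⁻⁵ × 1603×10³ m = 131 m/s:
V = [−fR + √((fR)² + 4 fR V_g)]/2 = [−131 + √(131² + 4×131×27.4)]/2 = 23.2 m/s
Subgeostrophic (V < V_g = 27.4 m/s), as expected around a low.

23.2 m s⁻¹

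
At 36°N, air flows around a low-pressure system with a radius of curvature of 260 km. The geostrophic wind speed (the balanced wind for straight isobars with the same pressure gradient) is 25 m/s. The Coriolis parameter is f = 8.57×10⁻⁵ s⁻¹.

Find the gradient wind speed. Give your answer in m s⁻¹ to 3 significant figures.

Around a low, centrifugal force acts outward with Coriolis, so pressure-gradient force balances both:
(1/ρ)|∂P/∂n| = fV + V²/R  →  V² + fR·V − fR·V_g = 0
With fR = 8.57×10⁻⁵ × 260×10³ m = 22.3 m/s:
V = [−fR + √((fR)² + 4 fR V_g)]/2 = [−22.3 + √(22.3² + 4×22.3×25)]/2 = 15 m/s
Subgeostrophic (V < V_g = 25 m/s), as expected around a low.

15.0 m s⁻¹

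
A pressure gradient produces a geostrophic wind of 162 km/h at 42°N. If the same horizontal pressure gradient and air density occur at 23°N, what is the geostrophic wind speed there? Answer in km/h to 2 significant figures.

280 km/h

With the same pressure gradient and density, V_g ∝ 1/f ∝ 1/sin φ.
V₂ = V₁ · sin φ₁ / sin φ₂ = 162 × sin 42° / sin 23°
V₂ = 162 × 0.6691/0.3907 = 280 km/h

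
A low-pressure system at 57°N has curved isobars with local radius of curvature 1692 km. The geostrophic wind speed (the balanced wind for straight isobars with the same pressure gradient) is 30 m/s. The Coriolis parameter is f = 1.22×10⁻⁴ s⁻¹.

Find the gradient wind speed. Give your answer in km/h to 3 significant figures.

95.7 km/h

Around a low, centrifugal force acts outward with Coriolis, so pressure-gradient force balances both:
(1/ρ)|∂P/∂n| = fV + V²/R  →  V² + fR·V − fR·V_g = 0
With fR = 1.22×10⁻⁴ × 1692×10³ m = 206 m/s:
V = [−fR + √((fR)² + 4 fR V_g)]/2 = [−206 + √(206² + 4×206×30)]/2 = 26.6 m/s
Subgeostrophic (V < V_g = 30 m/s), as expected around a low.
Converting: 26.6 m/s × 3.6 = 95.7 km/h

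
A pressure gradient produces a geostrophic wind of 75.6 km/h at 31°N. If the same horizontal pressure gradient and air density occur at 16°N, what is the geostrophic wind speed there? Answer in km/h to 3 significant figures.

With the same pressure gradient and density, V_g ∝ 1/f ∝ 1/sin φ.
V₂ = V₁ · sin φ₁ / sin φ₂ = 75.6 × sin 31° / sin 16°
V₂ = 75.6 × 0.5150/0.2756 = 141 km/h

141 km/h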